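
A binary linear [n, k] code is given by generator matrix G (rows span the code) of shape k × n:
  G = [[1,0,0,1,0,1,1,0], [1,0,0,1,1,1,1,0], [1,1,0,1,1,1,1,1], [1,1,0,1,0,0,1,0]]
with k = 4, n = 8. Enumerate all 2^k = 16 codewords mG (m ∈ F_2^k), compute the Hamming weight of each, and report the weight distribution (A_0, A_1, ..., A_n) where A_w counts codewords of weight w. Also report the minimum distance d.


Weight distribution: A_0 = 1, A_1 = 1, A_2 = 3, A_3 = 3, A_4 = 3, A_5 = 3, A_6 = 1, A_7 = 1. Minimum distance d = 1.

Enumerate all 2^4 = 16 messages m ∈ F_2^4.
For each, compute codeword c = mG in F_2^8, then tally its weight.
  m = 0000 → c = 00000000, weight = 0.
  m = 1000 → c = 10010110, weight = 4.
  m = 0100 → c = 10011110, weight = 5.
  m = 1100 → c = 00001000, weight = 1.
  m = 0010 → c = 11011111, weight = 7.
  m = 1010 → c = 01001001, weight = 3.
  m = 0110 → c = 01000001, weight = 2.
  m = 1110 → c = 11010111, weight = 6.
  m = 0001 → c = 11010010, weight = 4.
  m = 1001 → c = 01000100, weight = 2.
  m = 0101 → c = 01001100, weight = 3.
  m = 1101 → c = 11011010, weight = 5.
  m = 0011 → c = 00001101, weight = 3.
  m = 1011 → c = 10011011, weight = 5.
  m = 0111 → c = 10010011, weight = 4.
  m = 1111 → c = 00000101, weight = 2.
Tally weights:
  weight 0: 1 codewords.
  weight 1: 1 codewords.
  weight 2: 3 codewords.
  weight 3: 3 codewords.
  weight 4: 3 codewords.
  weight 5: 3 codewords.
  weight 6: 1 codewords.
  weight 7: 1 codewords.
Minimum distance d = smallest w > 0 with A_w > 0 = 1.
Sanity: Σ A_w = 16 = 2^4 = 16 ✓.


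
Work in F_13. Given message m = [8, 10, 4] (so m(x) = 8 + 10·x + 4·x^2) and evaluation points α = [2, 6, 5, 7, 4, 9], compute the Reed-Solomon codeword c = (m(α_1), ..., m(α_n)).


c = [5, 4, 2, 1, 8, 6]

Message polynomial: m(x) = 8 + 10·x + 4·x^2 (mod 13).
For each evaluation point α_i, compute m(α_i) mod 13:
  α_1 = 2: Horner steps 4 → 5 → 5, so m(2) = 5.
  α_2 = 6: Horner steps 4 → 8 → 4, so m(6) = 4.
  α_3 = 5: Horner steps 4 → 4 → 2, so m(5) = 2.
  α_4 = 7: Horner steps 4 → 12 → 1, so m(7) = 1.
  α_5 = 4: Horner steps 4 → 0 → 8, so m(4) = 8.
  α_6 = 9: Horner steps 4 → 7 → 6, so m(9) = 6.
Codeword c = [5, 4, 2, 1, 8, 6] ∈ F_13^6.


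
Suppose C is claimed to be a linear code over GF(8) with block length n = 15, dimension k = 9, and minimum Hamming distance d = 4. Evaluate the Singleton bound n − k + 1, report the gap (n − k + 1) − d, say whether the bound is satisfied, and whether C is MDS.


Singleton RHS = n − k + 1 = 7, slack = 3, bound satisfied, not MDS.

Singleton bound: d ≤ n − k + 1.
Here n = 15, k = 9, so n − k + 1 = 7.
Given d = 4, check d ≤ 7: YES.
Slack = (n − k + 1) − d = 3.
The code is NOT MDS (slack = 3 > 0).
Description: the claimed parameters are [15, 9, 4]_8; such a code would be non-MDS.


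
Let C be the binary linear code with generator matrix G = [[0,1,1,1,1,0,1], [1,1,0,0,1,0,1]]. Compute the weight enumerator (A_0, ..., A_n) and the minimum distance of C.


Weight distribution: A_0 = 1, A_3 = 1, A_4 = 1, A_5 = 1. Minimum distance d = 3.

Enumerate all 2^2 = 4 messages m ∈ F_2^2.
For each, compute codeword c = mG in F_2^7, then tally its weight.
  m = 00 → c = 0000000, weight = 0.
  m = 10 → c = 0111101, weight = 5.
  m = 01 → c = 1100101, weight = 4.
  m = 11 → c = 1011000, weight = 3.
Tally weights:
  weight 0: 1 codewords.
  weight 3: 1 codewords.
  weight 4: 1 codewords.
  weight 5: 1 codewords.
Minimum distance d = smallest w > 0 with A_w > 0 = 3.
Sanity: Σ A_w = 4 = 2^2 = 4 ✓.


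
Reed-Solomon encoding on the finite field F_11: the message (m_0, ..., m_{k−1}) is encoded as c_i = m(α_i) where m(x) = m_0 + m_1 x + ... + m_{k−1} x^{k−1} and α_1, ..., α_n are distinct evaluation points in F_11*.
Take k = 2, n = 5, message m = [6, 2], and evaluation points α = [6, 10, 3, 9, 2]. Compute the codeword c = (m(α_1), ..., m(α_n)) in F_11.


c = [7, 4, 1, 2, 10]

Message polynomial: m(x) = 6 + 2·x (mod 11).
For each evaluation point α_i, compute m(α_i) mod 11:
  α_1 = 6: Horner steps 2 → 7, so m(6) = 7.
  α_2 = 10: Horner steps 2 → 4, so m(10) = 4.
  α_3 = 3: Horner steps 2 → 1, so m(3) = 1.
  α_4 = 9: Horner steps 2 → 2, so m(9) = 2.
  α_5 = 2: Horner steps 2 → 10, so m(2) = 10.
Codeword c = [7, 4, 1, 2, 10] ∈ F_11^5.


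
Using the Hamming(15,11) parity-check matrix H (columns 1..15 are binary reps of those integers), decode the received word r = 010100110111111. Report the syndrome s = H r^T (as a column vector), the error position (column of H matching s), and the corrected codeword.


s = (1, 0, 0, 0)^T, error position = 8, corrected codeword c = 010100100111111

Compute s = H r^T mod 2 one row at a time:
  s_1 = 1 + 0 + 1 + 1 + 1 + 1 + 1 + 1 = 7 ≡ 1 (mod 2).
  s_2 = 1 + 0 + 0 + 1 + 1 + 1 + 1 + 1 = 6 ≡ 0 (mod 2).
  s_3 = 1 + 0 + 0 + 1 + 1 + 1 + 1 + 1 = 6 ≡ 0 (mod 2).
  s_4 = 0 + 0 + 0 + 1 + 0 + 1 + 1 + 1 = 4 ≡ 0 (mod 2).
s = (1, 0, 0, 0)^T — this equals column 8 of H (binary 1000), so error is at position 8.
Correct: flip bit 8 of r = 010100110111111 to get c = 010100100111111.


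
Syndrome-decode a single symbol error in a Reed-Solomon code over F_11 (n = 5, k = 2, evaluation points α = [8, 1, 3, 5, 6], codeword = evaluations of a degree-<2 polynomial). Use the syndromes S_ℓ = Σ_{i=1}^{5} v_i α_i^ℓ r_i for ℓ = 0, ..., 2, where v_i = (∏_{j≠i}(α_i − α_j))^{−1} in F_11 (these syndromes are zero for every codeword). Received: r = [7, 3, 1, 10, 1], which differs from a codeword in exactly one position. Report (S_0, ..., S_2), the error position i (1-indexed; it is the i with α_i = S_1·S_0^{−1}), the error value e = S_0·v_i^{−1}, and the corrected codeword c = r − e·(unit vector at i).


S = (1, 6, 3), error at position 5, error magnitude e = 3, c = [7, 3, 1, 10, 9].

Step 1: column multipliers v_i = (∏_{j≠i}(α_i − α_j))^{−1} mod 11.
  i = 1 (α = 8): (8−1)(8−3)(8−5)(8−6) = 7·5·3·2 = 210 ≡ 1, so v_1 = 1^{−1} = 1 (mod 11).
  i = 2 (α = 1): (1−8)(1−3)(1−5)(1−6) = (−7)·(−2)·(−4)·(−5) = 280 ≡ 5, so v_2 = 5^{−1} = 9 (mod 11).
  i = 3 (α = 3): (3−8)(3−1)(3−5)(3−6) = (−5)·2·(−2)·(−3) = −60 ≡ 6, so v_3 = 6^{−1} = 2 (mod 11).
  i = 4 (α = 5): (5−8)(5−1)(5−3)(5−6) = (−3)·4·2·(−1) = 24 ≡ 2, so v_4 = 2^{−1} = 6 (mod 11).
  i = 5 (α = 6): (6−8)(6−1)(6−3)(6−5) = (−2)·5·3·1 = −30 ≡ 3, so v_5 = 3^{−1} = 4 (mod 11).
  v = [1, 9, 2, 6, 4].
Step 2: syndromes of r = [7, 3, 1, 10, 1] (all sums mod 11).
  S_0 = Σ v_i r_i = 1·7 + 9·3 + 2·1 + 6·10 + 4·1 = 100 ≡ 1.
  S_1 = Σ v_i α_i r_i = 1·8·7 + 9·1·3 + 2·3·1 + 6·5·10 + 4·6·1 = 413 ≡ 6.
  α_i^2 mod 11 = [9, 1, 9, 3, 3].
  S_2 = Σ v_i α_i^2 r_i = 1·9·7 + 9·1·3 + 2·9·1 + 6·3·10 + 4·3·1 = 300 ≡ 3.
  S = (1, 6, 3) ≠ 0, so r is not a codeword (an error is present).
Step 3: locate the error. For a single error e at position i, S_ℓ = v_i·e·α_i^ℓ, so α_err = S_1/S_0.
  S_0^{−1} = 1^{−1} = 1 (mod 11), so α_err = 6·1 = 6 ≡ 6 = α_5. Error position i = 5.
  Consistency check: S_2/S_1 = 3·2 = 6 ≡ 6 = α_err ✓ (single-error assumption holds).
Step 4: error magnitude e = S_0/v_5 = S_0·∏_{j≠5}(α_5 − α_j) = 1·3 = 3 ≡ 3 (mod 11).
Step 5: correct position 5: c_5 = r_5 − e = 1 − 3 ≡ 9 (mod 11). Hence c = [7, 3, 1, 10, 9].
  Check: interpolating c through the α_i gives m(x) = 4 + 10·x (degree < 2) with m(α_i) = c_i for every i, so c is indeed a codeword.


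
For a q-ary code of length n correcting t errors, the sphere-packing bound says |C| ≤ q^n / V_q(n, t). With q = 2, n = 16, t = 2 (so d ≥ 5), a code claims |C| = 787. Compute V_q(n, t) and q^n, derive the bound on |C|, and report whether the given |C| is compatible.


V_q(n, t) = 137, q^n = 65536, Hamming bound = 478, |C| = 787 > bound (violated).

Step 1: Compute V_q(n, t) = Σ_{j=0}^2 C(n, j) (q−1)^j.
  j = 0: C(16,0)·(1)^0 = 1·1 = 1.
  j = 1: C(16,1)·(1)^1 = 16·1 = 16.
  j = 2: C(16,2)·(1)^2 = 120·1 = 120.
  V_q(n, t) = 1 + 16 + 120 = 137.
Step 2: q^n = 2^16 = 65536.
Step 3: Hamming bound ⌊q^n / V_q(n,t)⌋ = ⌊65536/137⌋ = 478.
Step 4: Compare |C| = 787 to 478: violated.
The claimed |C| lies above the Hamming bound, so no 2-ary code of length 16 with d ≥ 5 can have 787 codewords.


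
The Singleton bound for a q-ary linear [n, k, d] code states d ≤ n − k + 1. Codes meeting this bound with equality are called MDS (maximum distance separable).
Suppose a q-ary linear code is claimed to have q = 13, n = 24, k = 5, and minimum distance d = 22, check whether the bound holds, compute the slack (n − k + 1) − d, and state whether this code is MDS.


Singleton RHS = n − k + 1 = 20, slack = -2, bound violated (no such code; not MDS).

Singleton bound: d ≤ n − k + 1.
Here n = 24, k = 5, so n − k + 1 = 20.
Given d = 22, check d ≤ 20: NO.
Slack = (n − k + 1) − d = -2.
The slack is negative: d = 22 exceeds n − k + 1 = 20 by 2, so the Singleton bound is violated and no linear [24, 5, 22]_13 code can exist. In particular it is not MDS (MDS requires d = n − k + 1 exactly).
Description: the claimed parameters are [24, 5, 22]_13; such a code would be impossible (violates the Singleton bound).


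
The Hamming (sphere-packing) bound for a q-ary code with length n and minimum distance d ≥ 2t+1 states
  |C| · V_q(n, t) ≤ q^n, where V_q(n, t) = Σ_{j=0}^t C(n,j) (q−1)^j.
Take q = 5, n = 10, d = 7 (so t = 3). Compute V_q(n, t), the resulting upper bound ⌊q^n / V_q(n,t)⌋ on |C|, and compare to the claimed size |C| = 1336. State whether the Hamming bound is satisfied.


V_q(n, t) = 8441, q^n = 9765625, Hamming bound = 1156, |C| = 1336 > bound (violated).

Step 1: Compute V_q(n, t) = Σ_{j=0}^3 C(n, j) (q−1)^j.
  j = 0: C(10,0)·(4)^0 = 1·1 = 1.
  j = 1: C(10,1)·(4)^1 = 10·4 = 40.
  j = 2: C(10,2)·(4)^2 = 45·16 = 720.
  j = 3: C(10,3)·(4)^3 = 120·64 = 7680.
  V_q(n, t) = 1 + 40 + 720 + 7680 = 8441.
Step 2: q^n = 5^10 = 9765625.
Step 3: Hamming bound ⌊q^n / V_q(n,t)⌋ = ⌊9765625/8441⌋ = 1156.
Step 4: Compare |C| = 1336 to 1156: violated.
The claimed |C| lies above the Hamming bound, so no 5-ary code of length 10 with d ≥ 7 can have 1336 codewords.


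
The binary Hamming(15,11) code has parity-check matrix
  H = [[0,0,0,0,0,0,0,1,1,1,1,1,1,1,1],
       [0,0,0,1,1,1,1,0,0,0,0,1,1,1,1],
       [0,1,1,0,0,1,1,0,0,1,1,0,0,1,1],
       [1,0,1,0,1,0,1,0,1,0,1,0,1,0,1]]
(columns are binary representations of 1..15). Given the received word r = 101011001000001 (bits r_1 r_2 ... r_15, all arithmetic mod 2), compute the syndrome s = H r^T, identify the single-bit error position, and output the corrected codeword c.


s = (0, 1, 1, 1)^T, error position = 7, corrected codeword c = 101011101000001

Compute s = H r^T mod 2 one row at a time:
  s_1 = 0 + 1 + 0 + 0 + 0 + 0 + 0 + 1 = 2 ≡ 0 (mod 2).
  s_2 = 0 + 1 + 1 + 0 + 0 + 0 + 0 + 1 = 3 ≡ 1 (mod 2).
  s_3 = 0 + 1 + 1 + 0 + 0 + 0 + 0 + 1 = 3 ≡ 1 (mod 2).
  s_4 = 1 + 1 + 1 + 0 + 1 + 0 + 0 + 1 = 5 ≡ 1 (mod 2).
s = (0, 1, 1, 1)^T — this equals column 7 of H (binary 0111), so error is at position 7.
Correct: flip bit 7 of r = 101011001000001 to get c = 101011101000001.


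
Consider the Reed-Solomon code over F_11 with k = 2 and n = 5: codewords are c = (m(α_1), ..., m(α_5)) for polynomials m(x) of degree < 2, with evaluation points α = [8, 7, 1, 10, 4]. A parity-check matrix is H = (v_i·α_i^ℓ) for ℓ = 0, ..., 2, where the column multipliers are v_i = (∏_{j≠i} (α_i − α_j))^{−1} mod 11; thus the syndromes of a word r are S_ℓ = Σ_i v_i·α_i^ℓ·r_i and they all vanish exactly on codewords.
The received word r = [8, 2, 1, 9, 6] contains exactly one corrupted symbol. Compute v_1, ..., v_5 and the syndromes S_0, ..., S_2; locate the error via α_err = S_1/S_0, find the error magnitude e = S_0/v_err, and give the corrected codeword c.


S = (2, 2, 2), error at position 3, error magnitude e = 2, c = [8, 2, 10, 9, 6].

Step 1: column multipliers v_i = (∏_{j≠i}(α_i − α_j))^{−1} mod 11.
  i = 1 (α = 8): (8−7)(8−1)(8−10)(8−4) = 1·7·(−2)·4 = −56 ≡ 10, so v_1 = 10^{−1} = 10 (mod 11).
  i = 2 (α = 7): (7−8)(7−1)(7−10)(7−4) = (−1)·6·(−3)·3 = 54 ≡ 10, so v_2 = 10^{−1} = 10 (mod 11).
  i = 3 (α = 1): (1−8)(1−7)(1−10)(1−4) = (−7)·(−6)·(−9)·(−3) = 1134 ≡ 1, so v_3 = 1^{−1} = 1 (mod 11).
  i = 4 (α = 10): (10−8)(10−7)(10−1)(10−4) = 2·3·9·6 = 324 ≡ 5, so v_4 = 5^{−1} = 9 (mod 11).
  i = 5 (α = 4): (4−8)(4−7)(4−1)(4−10) = (−4)·(−3)·3·(−6) = −216 ≡ 4, so v_5 = 4^{−1} = 3 (mod 11).
  v = [10, 10, 1, 9, 3].
Step 2: syndromes of r = [8, 2, 1, 9, 6] (all sums mod 11).
  S_0 = Σ v_i r_i = 10·8 + 10·2 + 1·1 + 9·9 + 3·6 = 200 ≡ 2.
  S_1 = Σ v_i α_i r_i = 10·8·8 + 10·7·2 + 1·1·1 + 9·10·9 + 3·4·6 = 1663 ≡ 2.
  α_i^2 mod 11 = [9, 5, 1, 1, 5].
  S_2 = Σ v_i α_i^2 r_i = 10·9·8 + 10·5·2 + 1·1·1 + 9·1·9 + 3·5·6 = 992 ≡ 2.
  S = (2, 2, 2) ≠ 0, so r is not a codeword (an error is present).
Step 3: locate the error. For a single error e at position i, S_ℓ = v_i·e·α_i^ℓ, so α_err = S_1/S_0.
  S_0^{−1} = 2^{−1} = 6 (mod 11), so α_err = 2·6 = 12 ≡ 1 = α_3. Error position i = 3.
  Consistency check: S_2/S_1 = 2·6 = 12 ≡ 1 = α_err ✓ (single-error assumption holds).
Step 4: error magnitude e = S_0/v_3 = S_0·∏_{j≠3}(α_3 − α_j) = 2·1 = 2 ≡ 2 (mod 11).
Step 5: correct position 3: c_3 = r_3 − e = 1 − 2 ≡ 10 (mod 11). Hence c = [8, 2, 10, 9, 6].
  Check: interpolating c through the α_i gives m(x) = 4 + 6·x (degree < 2) with m(α_i) = c_i for every i, so c is indeed a codeword.


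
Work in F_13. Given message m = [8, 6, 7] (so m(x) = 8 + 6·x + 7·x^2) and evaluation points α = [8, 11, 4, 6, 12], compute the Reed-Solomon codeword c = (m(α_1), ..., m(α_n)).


c = [10, 11, 1, 10, 9]

Message polynomial: m(x) = 8 + 6·x + 7·x^2 (mod 13).
For each evaluation point α_i, compute m(α_i) mod 13:
  α_1 = 8: Horner steps 7 → 10 → 10, so m(8) = 10.
  α_2 = 11: Horner steps 7 → 5 → 11, so m(11) = 11.
  α_3 = 4: Horner steps 7 → 8 → 1, so m(4) = 1.
  α_4 = 6: Horner steps 7 → 9 → 10, so m(6) = 10.
  α_5 = 12: Horner steps 7 → 12 → 9, so m(12) = 9.
Codeword c = [10, 11, 1, 10, 9] ∈ F_13^5.


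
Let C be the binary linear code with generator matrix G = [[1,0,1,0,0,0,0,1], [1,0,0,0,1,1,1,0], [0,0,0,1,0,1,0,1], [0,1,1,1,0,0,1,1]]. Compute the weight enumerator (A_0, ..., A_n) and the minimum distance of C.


Weight distribution: A_0 = 1, A_3 = 3, A_4 = 7, A_5 = 4, A_7 = 1. Minimum distance d = 3.

Enumerate all 2^4 = 16 messages m ∈ F_2^4.
For each, compute codeword c = mG in F_2^8, then tally its weight.
  m = 0000 → c = 00000000, weight = 0.
  m = 1000 → c = 10100001, weight = 3.
  m = 0100 → c = 10001110, weight = 4.
  m = 1100 → c = 00101111, weight = 5.
  m = 0010 → c = 00010101, weight = 3.
  m = 1010 → c = 10110100, weight = 4.
  m = 0110 → c = 10011011, weight = 5.
  m = 1110 → c = 00111010, weight = 4.
  m = 0001 → c = 01110011, weight = 5.
  m = 1001 → c = 11010010, weight = 4.
  m = 0101 → c = 11111101, weight = 7.
  m = 1101 → c = 01011100, weight = 4.
  m = 0011 → c = 01100110, weight = 4.
  m = 1011 → c = 11000111, weight = 5.
  m = 0111 → c = 11101000, weight = 4.
  m = 1111 → c = 01001001, weight = 3.
Tally weights:
  weight 0: 1 codewords.
  weight 3: 3 codewords.
  weight 4: 7 codewords.
  weight 5: 4 codewords.
  weight 7: 1 codewords.
Minimum distance d = smallest w > 0 with A_w > 0 = 3.
Sanity: Σ A_w = 16 = 2^4 = 16 ✓.


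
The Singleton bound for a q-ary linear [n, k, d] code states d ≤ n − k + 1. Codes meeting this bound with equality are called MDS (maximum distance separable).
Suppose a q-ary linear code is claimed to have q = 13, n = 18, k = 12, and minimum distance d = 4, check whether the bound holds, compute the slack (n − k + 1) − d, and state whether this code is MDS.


Singleton RHS = n − k + 1 = 7, slack = 3, bound satisfied, not MDS.

Singleton bound: d ≤ n − k + 1.
Here n = 18, k = 12, so n − k + 1 = 7.
Given d = 4, check d ≤ 7: YES.
Slack = (n − k + 1) − d = 3.
The code is NOT MDS (slack = 3 > 0).
Description: the claimed parameters are [18, 12, 4]_13; such a code would be non-MDS.


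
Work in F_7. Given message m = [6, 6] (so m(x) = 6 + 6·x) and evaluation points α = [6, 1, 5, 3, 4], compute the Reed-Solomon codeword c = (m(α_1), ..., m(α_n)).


c = [0, 5, 1, 3, 2]

Message polynomial: m(x) = 6 + 6·x (mod 7).
For each evaluation point α_i, compute m(α_i) mod 7:
  α_1 = 6: Horner steps 6 → 0, so m(6) = 0.
  α_2 = 1: Horner steps 6 → 5, so m(1) = 5.
  α_3 = 5: Horner steps 6 → 1, so m(5) = 1.
  α_4 = 3: Horner steps 6 → 3, so m(3) = 3.
  α_5 = 4: Horner steps 6 → 2, so m(4) = 2.
Codeword c = [0, 5, 1, 3, 2] ∈ F_7^5.


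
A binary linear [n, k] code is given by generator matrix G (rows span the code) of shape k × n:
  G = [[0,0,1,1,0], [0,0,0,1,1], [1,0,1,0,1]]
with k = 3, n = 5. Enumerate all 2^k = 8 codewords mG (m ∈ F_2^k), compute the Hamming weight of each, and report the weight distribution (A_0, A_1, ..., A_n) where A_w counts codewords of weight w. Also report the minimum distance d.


Weight distribution: A_0 = 1, A_1 = 1, A_2 = 3, A_3 = 3. Minimum distance d = 1.

Enumerate all 2^3 = 8 messages m ∈ F_2^3.
For each, compute codeword c = mG in F_2^5, then tally its weight.
  m = 000 → c = 00000, weight = 0.
  m = 100 → c = 00110, weight = 2.
  m = 010 → c = 00011, weight = 2.
  m = 110 → c = 00101, weight = 2.
  m = 001 → c = 10101, weight = 3.
  m = 101 → c = 10011, weight = 3.
  m = 011 → c = 10110, weight = 3.
  m = 111 → c = 10000, weight = 1.
Tally weights:
  weight 0: 1 codewords.
  weight 1: 1 codewords.
  weight 2: 3 codewords.
  weight 3: 3 codewords.
Minimum distance d = smallest w > 0 with A_w > 0 = 1.
Sanity: Σ A_w = 8 = 2^3 = 8 ✓.


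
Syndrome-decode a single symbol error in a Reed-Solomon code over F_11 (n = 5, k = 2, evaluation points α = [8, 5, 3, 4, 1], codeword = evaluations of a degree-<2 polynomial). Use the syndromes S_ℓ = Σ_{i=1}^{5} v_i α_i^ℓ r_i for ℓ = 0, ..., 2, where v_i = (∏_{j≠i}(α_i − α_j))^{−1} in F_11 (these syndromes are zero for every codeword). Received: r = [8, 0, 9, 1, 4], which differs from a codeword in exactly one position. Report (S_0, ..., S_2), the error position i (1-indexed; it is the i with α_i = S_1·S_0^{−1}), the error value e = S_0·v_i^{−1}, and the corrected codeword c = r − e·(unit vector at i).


S = (9, 5, 4), error at position 3, error magnitude e = 7, c = [8, 0, 2, 1, 4].

Step 1: column multipliers v_i = (∏_{j≠i}(α_i − α_j))^{−1} mod 11.
  i = 1 (α = 8): (8−5)(8−3)(8−4)(8−1) = 3·5·4·7 = 420 ≡ 2, so v_1 = 2^{−1} = 6 (mod 11).
  i = 2 (α = 5): (5−8)(5−3)(5−4)(5−1) = (−3)·2·1·4 = −24 ≡ 9, so v_2 = 9^{−1} = 5 (mod 11).
  i = 3 (α = 3): (3−8)(3−5)(3−4)(3−1) = (−5)·(−2)·(−1)·2 = −20 ≡ 2, so v_3 = 2^{−1} = 6 (mod 11).
  i = 4 (α = 4): (4−8)(4−5)(4−3)(4−1) = (−4)·(−1)·1·3 = 12 ≡ 1, so v_4 = 1^{−1} = 1 (mod 11).
  i = 5 (α = 1): (1−8)(1−5)(1−3)(1−4) = (−7)·(−4)·(−2)·(−3) = 168 ≡ 3, so v_5 = 3^{−1} = 4 (mod 11).
  v = [6, 5, 6, 1, 4].
Step 2: syndromes of r = [8, 0, 9, 1, 4] (all sums mod 11).
  S_0 = Σ v_i r_i = 6·8 + 5·0 + 6·9 + 1·1 + 4·4 = 119 ≡ 9.
  S_1 = Σ v_i α_i r_i = 6·8·8 + 5·5·0 + 6·3·9 + 1·4·1 + 4·1·4 = 566 ≡ 5.
  α_i^2 mod 11 = [9, 3, 9, 5, 1].
  S_2 = Σ v_i α_i^2 r_i = 6·9·8 + 5·3·0 + 6·9·9 + 1·5·1 + 4·1·4 = 939 ≡ 4.
  S = (9, 5, 4) ≠ 0, so r is not a codeword (an error is present).
Step 3: locate the error. For a single error e at position i, S_ℓ = v_i·e·α_i^ℓ, so α_err = S_1/S_0.
  S_0^{−1} = 9^{−1} = 5 (mod 11), so α_err = 5·5 = 25 ≡ 3 = α_3. Error position i = 3.
  Consistency check: S_2/S_1 = 4·9 = 36 ≡ 3 = α_err ✓ (single-error assumption holds).
Step 4: error magnitude e = S_0/v_3 = S_0·∏_{j≠3}(α_3 − α_j) = 9·2 = 18 ≡ 7 (mod 11).
Step 5: correct position 3: c_3 = r_3 − e = 9 − 7 ≡ 2 (mod 11). Hence c = [8, 0, 2, 1, 4].
  Check: interpolating c through the α_i gives m(x) = 5 + 10·x (degree < 2) with m(α_i) = c_i for every i, so c is indeed a codeword.


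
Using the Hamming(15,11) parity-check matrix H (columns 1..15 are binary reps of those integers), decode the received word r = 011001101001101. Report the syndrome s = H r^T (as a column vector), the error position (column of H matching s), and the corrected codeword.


s = (0, 1, 1, 1)^T, error position = 7, corrected codeword c = 011001001001101

Compute s = H r^T mod 2 one row at a time:
  s_1 = 0 + 1 + 0 + 0 + 1 + 1 + 0 + 1 = 4 ≡ 0 (mod 2).
  s_2 = 0 + 0 + 1 + 1 + 1 + 1 + 0 + 1 = 5 ≡ 1 (mod 2).
  s_3 = 1 + 1 + 1 + 1 + 0 + 0 + 0 + 1 = 5 ≡ 1 (mod 2).
  s_4 = 0 + 1 + 0 + 1 + 1 + 0 + 1 + 1 = 5 ≡ 1 (mod 2).
s = (0, 1, 1, 1)^T — this equals column 7 of H (binary 0111), so error is at position 7.
Correct: flip bit 7 of r = 011001101001101 to get c = 011001001001101.


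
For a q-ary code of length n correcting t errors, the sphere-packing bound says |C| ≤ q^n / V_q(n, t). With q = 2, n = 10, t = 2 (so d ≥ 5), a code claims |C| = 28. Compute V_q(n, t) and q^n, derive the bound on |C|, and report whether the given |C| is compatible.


V_q(n, t) = 56, q^n = 1024, Hamming bound = 18, |C| = 28 > bound (violated).

Step 1: Compute V_q(n, t) = Σ_{j=0}^2 C(n, j) (q−1)^j.
  j = 0: C(10,0)·(1)^0 = 1·1 = 1.
  j = 1: C(10,1)·(1)^1 = 10·1 = 10.
  j = 2: C(10,2)·(1)^2 = 45·1 = 45.
  V_q(n, t) = 1 + 10 + 45 = 56.
Step 2: q^n = 2^10 = 1024.
Step 3: Hamming bound ⌊q^n / V_q(n,t)⌋ = ⌊1024/56⌋ = 18.
Step 4: Compare |C| = 28 to 18: violated.
The claimed |C| lies above the Hamming bound, so no 2-ary code of length 10 with d ≥ 5 can have 28 codewords.


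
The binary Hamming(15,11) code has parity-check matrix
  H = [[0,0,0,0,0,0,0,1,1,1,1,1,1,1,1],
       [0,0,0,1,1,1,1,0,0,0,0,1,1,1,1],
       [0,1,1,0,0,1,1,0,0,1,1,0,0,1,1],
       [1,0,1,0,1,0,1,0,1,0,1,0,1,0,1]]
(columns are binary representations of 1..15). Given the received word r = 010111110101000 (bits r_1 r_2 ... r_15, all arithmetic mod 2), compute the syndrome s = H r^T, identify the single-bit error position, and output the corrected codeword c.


s = (1, 1, 0, 0)^T, error position = 12, corrected codeword c = 010111110100000

Compute s = H r^T mod 2 one row at a time:
  s_1 = 1 + 0 + 1 + 0 + 1 + 0 + 0 + 0 = 3 ≡ 1 (mod 2).
  s_2 = 1 + 1 + 1 + 1 + 1 + 0 + 0 + 0 = 5 ≡ 1 (mod 2).
  s_3 = 1 + 0 + 1 + 1 + 1 + 0 + 0 + 0 = 4 ≡ 0 (mod 2).
  s_4 = 0 + 0 + 1 + 1 + 0 + 0 + 0 + 0 = 2 ≡ 0 (mod 2).
s = (1, 1, 0, 0)^T — this equals column 12 of H (binary 1100), so error is at position 12.
Correct: flip bit 12 of r = 010111110101000 to get c = 010111110100000.


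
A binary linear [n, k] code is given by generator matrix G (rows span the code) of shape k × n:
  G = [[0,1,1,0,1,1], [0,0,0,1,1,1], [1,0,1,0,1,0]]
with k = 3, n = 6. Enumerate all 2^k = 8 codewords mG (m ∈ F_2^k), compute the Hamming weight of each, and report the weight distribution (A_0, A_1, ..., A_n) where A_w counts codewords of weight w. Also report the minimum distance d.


Weight distribution: A_0 = 1, A_3 = 4, A_4 = 3. Minimum distance d = 3.

Enumerate all 2^3 = 8 messages m ∈ F_2^3.
For each, compute codeword c = mG in F_2^6, then tally its weight.
  m = 000 → c = 000000, weight = 0.
  m = 100 → c = 011011, weight = 4.
  m = 010 → c = 000111, weight = 3.
  m = 110 → c = 011100, weight = 3.
  m = 001 → c = 101010, weight = 3.
  m = 101 → c = 110001, weight = 3.
  m = 011 → c = 101101, weight = 4.
  m = 111 → c = 110110, weight = 4.
Tally weights:
  weight 0: 1 codewords.
  weight 3: 4 codewords.
  weight 4: 3 codewords.
Minimum distance d = smallest w > 0 with A_w > 0 = 3.
Sanity: Σ A_w = 8 = 2^3 = 8 ✓.


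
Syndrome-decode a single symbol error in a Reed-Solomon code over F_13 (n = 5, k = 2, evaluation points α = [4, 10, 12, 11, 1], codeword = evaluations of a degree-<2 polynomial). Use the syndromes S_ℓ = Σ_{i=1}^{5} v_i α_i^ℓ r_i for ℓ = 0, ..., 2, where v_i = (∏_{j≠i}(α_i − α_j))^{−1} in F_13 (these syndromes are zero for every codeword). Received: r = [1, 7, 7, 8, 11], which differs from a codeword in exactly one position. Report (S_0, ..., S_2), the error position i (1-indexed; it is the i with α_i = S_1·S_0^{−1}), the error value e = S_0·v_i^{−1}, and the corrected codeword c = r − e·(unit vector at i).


S = (9, 4, 9), error at position 3, error magnitude e = 11, c = [1, 7, 9, 8, 11].

Step 1: column multipliers v_i = (∏_{j≠i}(α_i − α_j))^{−1} mod 13.
  i = 1 (α = 4): (4−10)(4−12)(4−11)(4−1) = (−6)·(−8)·(−7)·3 = −1008 ≡ 6, so v_1 = 6^{−1} = 11 (mod 13).
  i = 2 (α = 10): (10−4)(10−12)(10−11)(10−1) = 6·(−2)·(−1)·9 = 108 ≡ 4, so v_2 = 4^{−1} = 10 (mod 13).
  i = 3 (α = 12): (12−4)(12−10)(12−11)(12−1) = 8·2·1·11 = 176 ≡ 7, so v_3 = 7^{−1} = 2 (mod 13).
  i = 4 (α = 11): (11−4)(11−10)(11−12)(11−1) = 7·1·(−1)·10 = −70 ≡ 8, so v_4 = 8^{−1} = 5 (mod 13).
  i = 5 (α = 1): (1−4)(1−10)(1−12)(1−11) = (−3)·(−9)·(−11)·(−10) = 2970 ≡ 6, so v_5 = 6^{−1} = 11 (mod 13).
  v = [11, 10, 2, 5, 11].
Step 2: syndromes of r = [1, 7, 7, 8, 11] (all sums mod 13).
  S_0 = Σ v_i r_i = 11·1 + 10·7 + 2·7 + 5·8 + 11·11 = 256 ≡ 9.
  S_1 = Σ v_i α_i r_i = 11·4·1 + 10·10·7 + 2·12·7 + 5·11·8 + 11·1·11 = 1473 ≡ 4.
  α_i^2 mod 13 = [3, 9, 1, 4, 1].
  S_2 = Σ v_i α_i^2 r_i = 11·3·1 + 10·9·7 + 2·1·7 + 5·4·8 + 11·1·11 = 958 ≡ 9.
  S = (9, 4, 9) ≠ 0, so r is not a codeword (an error is present).
Step 3: locate the error. For a single error e at position i, S_ℓ = v_i·e·α_i^ℓ, so α_err = S_1/S_0.
  S_0^{−1} = 9^{−1} = 3 (mod 13), so α_err = 4·3 = 12 ≡ 12 = α_3. Error position i = 3.
  Consistency check: S_2/S_1 = 9·10 = 90 ≡ 12 = α_err ✓ (single-error assumption holds).
Step 4: error magnitude e = S_0/v_3 = S_0·∏_{j≠3}(α_3 − α_j) = 9·7 = 63 ≡ 11 (mod 13).
Step 5: correct position 3: c_3 = r_3 − e = 7 − 11 ≡ 9 (mod 13). Hence c = [1, 7, 9, 8, 11].
  Check: interpolating c through the α_i gives m(x) = 10 + 1·x (degree < 2) with m(α_i) = c_i for every i, so c is indeed a codeword.


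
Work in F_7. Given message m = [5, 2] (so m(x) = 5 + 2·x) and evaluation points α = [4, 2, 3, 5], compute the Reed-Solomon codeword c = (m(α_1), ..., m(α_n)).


c = [6, 2, 4, 1]

Message polynomial: m(x) = 5 + 2·x (mod 7).
For each evaluation point α_i, compute m(α_i) mod 7:
  α_1 = 4: Horner steps 2 → 6, so m(4) = 6.
  α_2 = 2: Horner steps 2 → 2, so m(2) = 2.
  α_3 = 3: Horner steps 2 → 4, so m(3) = 4.
  α_4 = 5: Horner steps 2 → 1, so m(5) = 1.
Codeword c = [6, 2, 4, 1] ∈ F_7^4.


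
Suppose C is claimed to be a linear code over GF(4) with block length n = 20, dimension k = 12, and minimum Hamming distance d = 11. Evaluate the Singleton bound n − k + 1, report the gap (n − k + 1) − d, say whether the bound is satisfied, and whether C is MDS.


Singleton RHS = n − k + 1 = 9, slack = -2, bound violated (no such code; not MDS).

Singleton bound: d ≤ n − k + 1.
Here n = 20, k = 12, so n − k + 1 = 9.
Given d = 11, check d ≤ 9: NO.
Slack = (n − k + 1) − d = -2.
The slack is negative: d = 11 exceeds n − k + 1 = 9 by 2, so the Singleton bound is violated and no linear [20, 12, 11]_4 code can exist. In particular it is not MDS (MDS requires d = n − k + 1 exactly).
Description: the claimed parameters are [20, 12, 11]_4; such a code would be impossible (violates the Singleton bound).


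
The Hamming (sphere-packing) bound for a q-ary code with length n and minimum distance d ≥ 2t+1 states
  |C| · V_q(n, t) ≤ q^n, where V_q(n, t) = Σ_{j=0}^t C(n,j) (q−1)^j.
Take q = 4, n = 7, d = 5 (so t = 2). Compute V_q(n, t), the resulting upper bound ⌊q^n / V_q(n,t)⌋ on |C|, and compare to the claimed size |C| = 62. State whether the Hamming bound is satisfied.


V_q(n, t) = 211, q^n = 16384, Hamming bound = 77, |C| = 62 ≤ bound (satisfied).

Step 1: Compute V_q(n, t) = Σ_{j=0}^2 C(n, j) (q−1)^j.
  j = 0: C(7,0)·(3)^0 = 1·1 = 1.
  j = 1: C(7,1)·(3)^1 = 7·3 = 21.
  j = 2: C(7,2)·(3)^2 = 21·9 = 189.
  V_q(n, t) = 1 + 21 + 189 = 211.
Step 2: q^n = 4^7 = 16384.
Step 3: Hamming bound ⌊q^n / V_q(n,t)⌋ = ⌊16384/211⌋ = 77.
Step 4: Compare |C| = 62 to 77: satisfied.
The claimed |C| lies below the Hamming bound.


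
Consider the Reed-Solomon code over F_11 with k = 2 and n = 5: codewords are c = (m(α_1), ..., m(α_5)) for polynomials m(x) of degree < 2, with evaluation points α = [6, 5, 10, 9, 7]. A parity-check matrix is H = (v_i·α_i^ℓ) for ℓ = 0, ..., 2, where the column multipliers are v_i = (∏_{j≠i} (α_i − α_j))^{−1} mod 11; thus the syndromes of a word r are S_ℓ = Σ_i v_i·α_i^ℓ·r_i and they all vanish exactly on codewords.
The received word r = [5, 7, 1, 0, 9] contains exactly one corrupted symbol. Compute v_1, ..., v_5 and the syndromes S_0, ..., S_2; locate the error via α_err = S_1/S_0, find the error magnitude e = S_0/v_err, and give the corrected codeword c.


S = (3, 7, 9), error at position 1, error magnitude e = 8, c = [8, 7, 1, 0, 9].

Step 1: column multipliers v_i = (∏_{j≠i}(α_i − α_j))^{−1} mod 11.
  i = 1 (α = 6): (6−5)(6−10)(6−9)(6−7) = 1·(−4)·(−3)·(−1) = −12 ≡ 10, so v_1 = 10^{−1} = 10 (mod 11).
  i = 2 (α = 5): (5−6)(5−10)(5−9)(5−7) = (−1)·(−5)·(−4)·(−2) = 40 ≡ 7, so v_2 = 7^{−1} = 8 (mod 11).
  i = 3 (α = 10): (10−6)(10−5)(10−9)(10−7) = 4·5·1·3 = 60 ≡ 5, so v_3 = 5^{−1} = 9 (mod 11).
  i = 4 (α = 9): (9−6)(9−5)(9−10)(9−7) = 3·4·(−1)·2 = −24 ≡ 9, so v_4 = 9^{−1} = 5 (mod 11).
  i = 5 (α = 7): (7−6)(7−5)(7−10)(7−9) = 1·2·(−3)·(−2) = 12 ≡ 1, so v_5 = 1^{−1} = 1 (mod 11).
  v = [10, 8, 9, 5, 1].
Step 2: syndromes of r = [5, 7, 1, 0, 9] (all sums mod 11).
  S_0 = Σ v_i r_i = 10·5 + 8·7 + 9·1 + 5·0 + 1·9 = 124 ≡ 3.
  S_1 = Σ v_i α_i r_i = 10·6·5 + 8·5·7 + 9·10·1 + 5·9·0 + 1·7·9 = 733 ≡ 7.
  α_i^2 mod 11 = [3, 3, 1, 4, 5].
  S_2 = Σ v_i α_i^2 r_i = 10·3·5 + 8·3·7 + 9·1·1 + 5·4·0 + 1·5·9 = 372 ≡ 9.
  S = (3, 7, 9) ≠ 0, so r is not a codeword (an error is present).
Step 3: locate the error. For a single error e at position i, S_ℓ = v_i·e·α_i^ℓ, so α_err = S_1/S_0.
  S_0^{−1} = 3^{−1} = 4 (mod 11), so α_err = 7·4 = 28 ≡ 6 = α_1. Error position i = 1.
  Consistency check: S_2/S_1 = 9·8 = 72 ≡ 6 = α_err ✓ (single-error assumption holds).
Step 4: error magnitude e = S_0/v_1 = S_0·∏_{j≠1}(α_1 − α_j) = 3·10 = 30 ≡ 8 (mod 11).
Step 5: correct position 1: c_1 = r_1 − e = 5 − 8 ≡ 8 (mod 11). Hence c = [8, 7, 1, 0, 9].
  Check: interpolating c through the α_i gives m(x) = 2 + 1·x (degree < 2) with m(α_i) = c_i for every i, so c is indeed a codeword.


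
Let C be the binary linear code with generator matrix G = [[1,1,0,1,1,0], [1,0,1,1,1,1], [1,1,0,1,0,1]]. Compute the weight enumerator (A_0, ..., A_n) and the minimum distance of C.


Weight distribution: A_0 = 1, A_2 = 1, A_3 = 3, A_4 = 2, A_5 = 1. Minimum distance d = 2.

Enumerate all 2^3 = 8 messages m ∈ F_2^3.
For each, compute codeword c = mG in F_2^6, then tally its weight.
  m = 000 → c = 000000, weight = 0.
  m = 100 → c = 110110, weight = 4.
  m = 010 → c = 101111, weight = 5.
  m = 110 → c = 011001, weight = 3.
  m = 001 → c = 110101, weight = 4.
  m = 101 → c = 000011, weight = 2.
  m = 011 → c = 011010, weight = 3.
  m = 111 → c = 101100, weight = 3.
Tally weights:
  weight 0: 1 codewords.
  weight 2: 1 codewords.
  weight 3: 3 codewords.
  weight 4: 2 codewords.
  weight 5: 1 codewords.
Minimum distance d = smallest w > 0 with A_w > 0 = 2.
Sanity: Σ A_w = 8 = 2^3 = 8 ✓.


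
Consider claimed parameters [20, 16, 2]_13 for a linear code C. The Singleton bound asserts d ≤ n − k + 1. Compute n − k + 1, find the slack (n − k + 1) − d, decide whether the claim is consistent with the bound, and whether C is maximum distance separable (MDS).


Singleton RHS = n − k + 1 = 5, slack = 3, bound satisfied, not MDS.

Singleton bound: d ≤ n − k + 1.
Here n = 20, k = 16, so n − k + 1 = 5.
Given d = 2, check d ≤ 5: YES.
Slack = (n − k + 1) − d = 3.
The code is NOT MDS (slack = 3 > 0).
Description: the claimed parameters are [20, 16, 2]_13; such a code would be non-MDS.


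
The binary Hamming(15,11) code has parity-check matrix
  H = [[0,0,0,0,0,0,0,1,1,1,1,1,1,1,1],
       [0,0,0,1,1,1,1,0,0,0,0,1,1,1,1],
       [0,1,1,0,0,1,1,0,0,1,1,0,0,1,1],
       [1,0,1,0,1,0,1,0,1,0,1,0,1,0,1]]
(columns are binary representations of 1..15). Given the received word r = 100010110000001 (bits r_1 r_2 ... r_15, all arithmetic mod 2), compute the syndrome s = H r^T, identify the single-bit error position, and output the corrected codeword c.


s = (0, 1, 0, 0)^T, error position = 4, corrected codeword c = 100110110000001

Compute s = H r^T mod 2 one row at a time:
  s_1 = 1 + 0 + 0 + 0 + 0 + 0 + 0 + 1 = 2 ≡ 0 (mod 2).
  s_2 = 0 + 1 + 0 + 1 + 0 + 0 + 0 + 1 = 3 ≡ 1 (mod 2).
  s_3 = 0 + 0 + 0 + 1 + 0 + 0 + 0 + 1 = 2 ≡ 0 (mod 2).
  s_4 = 1 + 0 + 1 + 1 + 0 + 0 + 0 + 1 = 4 ≡ 0 (mod 2).
s = (0, 1, 0, 0)^T — this equals column 4 of H (binary 0100), so error is at position 4.
Correct: flip bit 4 of r = 100010110000001 to get c = 100110110000001.


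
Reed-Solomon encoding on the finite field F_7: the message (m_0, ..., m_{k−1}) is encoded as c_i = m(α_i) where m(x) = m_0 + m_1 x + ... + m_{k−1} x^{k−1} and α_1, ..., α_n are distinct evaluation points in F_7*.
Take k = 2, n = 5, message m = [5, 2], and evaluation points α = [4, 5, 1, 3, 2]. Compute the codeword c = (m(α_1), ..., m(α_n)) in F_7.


c = [6, 1, 0, 4, 2]

Message polynomial: m(x) = 5 + 2·x (mod 7).
For each evaluation point α_i, compute m(α_i) mod 7:
  α_1 = 4: Horner steps 2 → 6, so m(4) = 6.
  α_2 = 5: Horner steps 2 → 1, so m(5) = 1.
  α_3 = 1: Horner steps 2 → 0, so m(1) = 0.
  α_4 = 3: Horner steps 2 → 4, so m(3) = 4.
  α_5 = 2: Horner steps 2 → 2, so m(2) = 2.
Codeword c = [6, 1, 0, 4, 2] ∈ F_7^5.


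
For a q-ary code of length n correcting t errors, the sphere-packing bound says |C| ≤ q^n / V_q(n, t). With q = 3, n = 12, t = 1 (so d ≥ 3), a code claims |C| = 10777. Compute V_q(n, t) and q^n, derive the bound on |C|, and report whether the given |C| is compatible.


V_q(n, t) = 25, q^n = 531441, Hamming bound = 21257, |C| = 10777 ≤ bound (satisfied).

Step 1: Compute V_q(n, t) = Σ_{j=0}^1 C(n, j) (q−1)^j.
  j = 0: C(12,0)·(2)^0 = 1·1 = 1.
  j = 1: C(12,1)·(2)^1 = 12·2 = 24.
  V_q(n, t) = 1 + 24 = 25.
Step 2: q^n = 3^12 = 531441.
Step 3: Hamming bound ⌊q^n / V_q(n,t)⌋ = ⌊531441/25⌋ = 21257.
Step 4: Compare |C| = 10777 to 21257: satisfied.
The claimed |C| lies below the Hamming bound.


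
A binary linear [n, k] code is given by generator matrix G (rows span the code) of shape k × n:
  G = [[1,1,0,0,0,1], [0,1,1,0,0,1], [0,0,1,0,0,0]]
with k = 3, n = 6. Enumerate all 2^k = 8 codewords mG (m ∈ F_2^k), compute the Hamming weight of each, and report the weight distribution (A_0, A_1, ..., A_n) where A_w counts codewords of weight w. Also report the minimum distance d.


Weight distribution: A_0 = 1, A_1 = 2, A_2 = 2, A_3 = 2, A_4 = 1. Minimum distance d = 1.

Enumerate all 2^3 = 8 messages m ∈ F_2^3.
For each, compute codeword c = mG in F_2^6, then tally its weight.
  m = 000 → c = 000000, weight = 0.
  m = 100 → c = 110001, weight = 3.
  m = 010 → c = 011001, weight = 3.
  m = 110 → c = 101000, weight = 2.
  m = 001 → c = 001000, weight = 1.
  m = 101 → c = 111001, weight = 4.
  m = 011 → c = 010001, weight = 2.
  m = 111 → c = 100000, weight = 1.
Tally weights:
  weight 0: 1 codewords.
  weight 1: 2 codewords.
  weight 2: 2 codewords.
  weight 3: 2 codewords.
  weight 4: 1 codewords.
Minimum distance d = smallest w > 0 with A_w > 0 = 1.
Sanity: Σ A_w = 8 = 2^3 = 8 ✓.


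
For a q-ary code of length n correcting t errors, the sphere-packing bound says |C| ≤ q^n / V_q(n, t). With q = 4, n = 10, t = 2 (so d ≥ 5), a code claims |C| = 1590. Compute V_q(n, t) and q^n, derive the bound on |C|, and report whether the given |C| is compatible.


V_q(n, t) = 436, q^n = 1048576, Hamming bound = 2404, |C| = 1590 ≤ bound (satisfied).

Step 1: Compute V_q(n, t) = Σ_{j=0}^2 C(n, j) (q−1)^j.
  j = 0: C(10,0)·(3)^0 = 1·1 = 1.
  j = 1: C(10,1)·(3)^1 = 10·3 = 30.
  j = 2: C(10,2)·(3)^2 = 45·9 = 405.
  V_q(n, t) = 1 + 30 + 405 = 436.
Step 2: q^n = 4^10 = 1048576.
Step 3: Hamming bound ⌊q^n / V_q(n,t)⌋ = ⌊1048576/436⌋ = 2404.
Step 4: Compare |C| = 1590 to 2404: satisfied.
The claimed |C| lies below the Hamming bound.


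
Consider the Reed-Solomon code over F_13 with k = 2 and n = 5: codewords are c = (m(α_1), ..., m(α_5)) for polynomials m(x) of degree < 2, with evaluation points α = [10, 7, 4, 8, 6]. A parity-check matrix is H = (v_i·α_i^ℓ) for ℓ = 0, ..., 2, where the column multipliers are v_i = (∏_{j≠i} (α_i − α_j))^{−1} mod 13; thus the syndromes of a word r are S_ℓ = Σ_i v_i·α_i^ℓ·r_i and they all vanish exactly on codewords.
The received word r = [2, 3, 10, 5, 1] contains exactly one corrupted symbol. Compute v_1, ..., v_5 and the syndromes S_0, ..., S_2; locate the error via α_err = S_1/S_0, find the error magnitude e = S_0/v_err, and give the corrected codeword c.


S = (6, 8, 2), error at position 1, error magnitude e = 6, c = [9, 3, 10, 5, 1].

Step 1: column multipliers v_i = (∏_{j≠i}(α_i − α_j))^{−1} mod 13.
  i = 1 (α = 10): (10−7)(10−4)(10−8)(10−6) = 3·6·2·4 = 144 ≡ 1, so v_1 = 1^{−1} = 1 (mod 13).
  i = 2 (α = 7): (7−10)(7−4)(7−8)(7−6) = (−3)·3·(−1)·1 = 9 ≡ 9, so v_2 = 9^{−1} = 3 (mod 13).
  i = 3 (α = 4): (4−10)(4−7)(4−8)(4−6) = (−6)·(−3)·(−4)·(−2) = 144 ≡ 1, so v_3 = 1^{−1} = 1 (mod 13).
  i = 4 (α = 8): (8−10)(8−7)(8−4)(8−6) = (−2)·1·4·2 = −16 ≡ 10, so v_4 = 10^{−1} = 4 (mod 13).
  i = 5 (α = 6): (6−10)(6−7)(6−4)(6−8) = (−4)·(−1)·2·(−2) = −16 ≡ 10, so v_5 = 10^{−1} = 4 (mod 13).
  v = [1, 3, 1, 4, 4].
Step 2: syndromes of r = [2, 3, 10, 5, 1] (all sums mod 13).
  S_0 = Σ v_i r_i = 1·2 + 3·3 + 1·10 + 4·5 + 4·1 = 45 ≡ 6.
  S_1 = Σ v_i α_i r_i = 1·10·2 + 3·7·3 + 1·4·10 + 4·8·5 + 4·6·1 = 307 ≡ 8.
  α_i^2 mod 13 = [9, 10, 3, 12, 10].
  S_2 = Σ v_i α_i^2 r_i = 1·9·2 + 3·10·3 + 1·3·10 + 4·12·5 + 4·10·1 = 418 ≡ 2.
  S = (6, 8, 2) ≠ 0, so r is not a codeword (an error is present).
Step 3: locate the error. For a single error e at position i, S_ℓ = v_i·e·α_i^ℓ, so α_err = S_1/S_0.
  S_0^{−1} = 6^{−1} = 11 (mod 13), so α_err = 8·11 = 88 ≡ 10 = α_1. Error position i = 1.
  Consistency check: S_2/S_1 = 2·5 = 10 ≡ 10 = α_err ✓ (single-error assumption holds).
Step 4: error magnitude e = S_0/v_1 = S_0·∏_{j≠1}(α_1 − α_j) = 6·1 = 6 ≡ 6 (mod 13).
Step 5: correct position 1: c_1 = r_1 − e = 2 − 6 ≡ 9 (mod 13). Hence c = [9, 3, 10, 5, 1].
  Check: interpolating c through the α_i gives m(x) = 2 + 2·x (degree < 2) with m(α_i) = c_i for every i, so c is indeed a codeword.


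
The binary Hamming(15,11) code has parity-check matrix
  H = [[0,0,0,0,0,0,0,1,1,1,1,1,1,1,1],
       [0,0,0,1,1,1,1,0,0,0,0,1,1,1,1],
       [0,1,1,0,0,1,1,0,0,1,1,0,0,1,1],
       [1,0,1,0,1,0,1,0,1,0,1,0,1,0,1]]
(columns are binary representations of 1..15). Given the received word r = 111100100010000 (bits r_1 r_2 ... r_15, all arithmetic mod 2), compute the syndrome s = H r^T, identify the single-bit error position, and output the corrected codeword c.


s = (1, 0, 0, 0)^T, error position = 8, corrected codeword c = 111100110010000

Compute s = H r^T mod 2 one row at a time:
  s_1 = 0 + 0 + 0 + 1 + 0 + 0 + 0 + 0 = 1 ≡ 1 (mod 2).
  s_2 = 1 + 0 + 0 + 1 + 0 + 0 + 0 + 0 = 2 ≡ 0 (mod 2).
  s_3 = 1 + 1 + 0 + 1 + 0 + 1 + 0 + 0 = 4 ≡ 0 (mod 2).
  s_4 = 1 + 1 + 0 + 1 + 0 + 1 + 0 + 0 = 4 ≡ 0 (mod 2).
s = (1, 0, 0, 0)^T — this equals column 8 of H (binary 1000), so error is at position 8.
Correct: flip bit 8 of r = 111100100010000 to get c = 111100110010000.
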